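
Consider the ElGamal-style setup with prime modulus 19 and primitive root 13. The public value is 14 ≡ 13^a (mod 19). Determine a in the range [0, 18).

Successive powers of 13 modulo 19:
  13^0=1  13^1=13  13^2=17  13^3=12  13^4=4  13^5=14
So 13^5 ≡ 14 (mod 19), giving a = 5.

5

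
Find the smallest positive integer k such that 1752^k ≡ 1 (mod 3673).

612

The order of 1752 must divide p − 1 = 3672 = 2^3 · 3^3 · 17.
Divisors: 1, 2, 3, 4, 6, 8, 9, 12, 17, 18, 24, 27, 34, 36, 51, 54, 68, 72, 102, 108, 136, 153, 204, 216, 306, 408, 459, 612, 918, 1224, 1836, 3672.
Check each in increasing order: 1752^1 ≡ 1752;  1752^2 ≡ 2549;  1752^3 ≡ 3153;  1752^4 ≡ 3537;  1752^6 ≡ 2271;  1752^8 ≡ 131;  1752^9 ≡ 1786;  1752^12 ≡ 549;  1752^17 ≡ 2567;  1752^18 ≡ 1632;  1752^24 ≡ 215;  1752^27 ≡ 2063;  1752^34 ≡ 127;  1752^36 ≡ 499;  1752^51 ≡ 2785;  1752^54 ≡ 2635;  1752^68 ≡ 1437;  1752^72 ≡ 2910;  1752^102 ≡ 2522;  1752^108 ≡ 1255;  1752^136 ≡ 743;  1752^153 ≡ 994;  1752^204 ≡ 2521;  1752^216 ≡ 2981;  1752^306 ≡ 3672;  1752^408 ≡ 1151;  1752^459 ≡ 2679;  1752^612 ≡ 1.
Smallest exponent giving 1 is 612.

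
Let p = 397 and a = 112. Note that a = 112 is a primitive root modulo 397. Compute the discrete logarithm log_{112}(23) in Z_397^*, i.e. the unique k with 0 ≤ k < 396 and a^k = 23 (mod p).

Baby-step giant-step with m = ceil(sqrt(396)) = 20.
Baby table (112^j mod 397 for j=0..19):
  0:1  1:112  2:237  3:342  4:192  5:66  6:246  7:159
  8:340  9:365  10:386  11:356  12:172  13:208  14:270  15:68
  16:73  17:236  18:230  19:352
Giant step factor: 112^(-20) ≡ 105 (mod 397).
Scan 23·105^i mod 397 for i = 0, 1, …:
  i=0: 23   i=1: 33   i=2: 289   i=3: 173
  i=4: 300   i=5: 137   i=6: 93   i=7: 237
Match at i=7, j=2: k = 7·20 + 2 = 142.

142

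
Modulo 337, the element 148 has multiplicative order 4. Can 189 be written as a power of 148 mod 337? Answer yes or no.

yes

⟨148⟩ has order 4; its elements mod 337 are {1, 148, 189, 336}.
189 is in this set.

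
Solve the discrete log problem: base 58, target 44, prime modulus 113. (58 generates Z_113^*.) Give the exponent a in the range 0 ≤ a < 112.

42

Baby-step giant-step with m = ceil(sqrt(112)) = 11.
Baby table (58^j mod 113 for j=0..10):
  0:1  1:58  2:87  3:74  4:111  5:110  6:52  7:78
  8:4  9:6  10:9
Giant step factor: 58^(-11) ≡ 21 (mod 113).
Scan 44·21^i mod 113 for i = 0, 1, …:
  i=0: 44   i=1: 20   i=2: 81   i=3: 6
Match at i=3, j=9: a = 3·11 + 9 = 42.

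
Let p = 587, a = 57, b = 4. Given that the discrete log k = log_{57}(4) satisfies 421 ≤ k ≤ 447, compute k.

Compute 57^421 mod 587 = 399, then multiply by 57 repeatedly:
  57^421=399  57^422=437  57^423=255  57^424=447  57^425=238
  57^426=65  57^427=183  57^428=452  57^429=523  57^430=461
  57^431=449  57^432=352  57^433=106  57^434=172  57^435=412
  57^436=4
Found 4 at exponent 436.

436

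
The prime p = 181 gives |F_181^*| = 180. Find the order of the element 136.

90

The order of 136 must divide p − 1 = 180 = 2^2 · 3^2 · 5.
Divisors: 1, 2, 3, 4, 5, 6, 9, 10, 12, 15, 18, 20, 30, 36, 45, 60, 90, 180.
Check each in increasing order: 136^1 ≡ 136;  136^2 ≡ 34;  136^3 ≡ 99;  136^4 ≡ 70;  136^5 ≡ 108;  136^6 ≡ 27;  136^9 ≡ 139;  136^10 ≡ 80;  136^12 ≡ 5;  136^15 ≡ 133;  136^18 ≡ 135;  136^20 ≡ 65;  136^30 ≡ 132;  136^36 ≡ 125;  136^45 ≡ 180;  136^60 ≡ 48;  136^90 ≡ 1.
Smallest exponent giving 1 is 90.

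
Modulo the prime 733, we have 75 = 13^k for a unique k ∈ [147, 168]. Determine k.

158

Compute 13^147 mod 733 = 290, then multiply by 13 repeatedly:
  13^147=290  13^148=105  13^149=632  13^150=153  13^151=523
  13^152=202  13^153=427  13^154=420  13^155=329  13^156=612
  13^157=626  13^158=75
Found 75 at exponent 158.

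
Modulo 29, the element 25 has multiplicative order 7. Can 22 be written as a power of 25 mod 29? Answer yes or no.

⟨25⟩ has order 7; its elements mod 29 are {1, 7, 16, 20, 23, 24, 25}.
22 is not in this set.

no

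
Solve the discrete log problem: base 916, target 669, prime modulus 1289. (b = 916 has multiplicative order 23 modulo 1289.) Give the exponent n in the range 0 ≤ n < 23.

Successive powers of 916 modulo 1289:
  916^0=1  916^1=916  916^2=1206  916^3=23  916^4=444  916^5=669
So 916^5 ≡ 669 (mod 1289), giving n = 5.

5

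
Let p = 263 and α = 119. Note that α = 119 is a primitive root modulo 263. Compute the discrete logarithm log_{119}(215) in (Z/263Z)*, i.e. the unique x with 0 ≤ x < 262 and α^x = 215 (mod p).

103

Baby-step giant-step with m = ceil(sqrt(262)) = 17.
Baby table (119^j mod 263 for j=0..16):
  0:1  1:119  2:222  3:118  4:103  5:159  6:248  7:56
  8:89  9:71  10:33  11:245  12:225  13:212  14:243  15:250
  16:31
Giant step factor: 119^(-17) ≡ 188 (mod 263).
Scan 215·188^i mod 263 for i = 0, 1, …:
  i=0: 215   i=1: 181   i=2: 101   i=3: 52
  i=4: 45   i=5: 44   i=6: 119
Match at i=6, j=1: x = 6·17 + 1 = 103.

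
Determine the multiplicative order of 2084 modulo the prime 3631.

1815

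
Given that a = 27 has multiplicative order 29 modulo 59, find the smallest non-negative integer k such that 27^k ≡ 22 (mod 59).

11

Successive powers of 27 modulo 59:
  27^0=1  27^1=27  27^2=21  27^3=36  27^4=28  27^5=48
  27^6=57  27^7=5  27^8=17  27^9=46  27^10=3  27^11=22
So 27^11 ≡ 22 (mod 59), giving k = 11.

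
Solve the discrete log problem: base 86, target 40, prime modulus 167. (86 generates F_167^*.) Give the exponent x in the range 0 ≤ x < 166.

65

Baby-step giant-step with m = ceil(sqrt(166)) = 13.
Baby table (86^j mod 167 for j=0..12):
  0:1  1:86  2:48  3:120  4:133  5:82  6:38  7:95
  8:154  9:51  10:44  11:110  12:108
Giant step factor: 86^(-13) ≡ 60 (mod 167).
Scan 40·60^i mod 167 for i = 0, 1, …:
  i=0: 40   i=1: 62   i=2: 46   i=3: 88
  i=4: 103   i=5: 1
Match at i=5, j=0: x = 5·13 + 0 = 65.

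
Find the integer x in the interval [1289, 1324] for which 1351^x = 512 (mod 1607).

Compute 1351^1289 mod 1607 = 1032, then multiply by 1351 repeatedly:
  1351^1289=1032  1351^1290=963  1351^1291=950  1351^1292=1064  1351^1293=806
  1351^1294=967  1351^1295=1533  1351^1296=1267  1351^1297=262  1351^1298=422
  1351^1299=1244  1351^1300=1329  1351^1301=460  1351^1302=1158  1351^1303=847
  1351^1304=113  1351^1305=1605  1351^1306=512
Found 512 at exponent 1306.

1306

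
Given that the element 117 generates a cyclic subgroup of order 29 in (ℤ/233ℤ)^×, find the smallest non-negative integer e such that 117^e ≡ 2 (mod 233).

Successive powers of 117 modulo 233:
  117^0=1  117^1=117  117^2=175  117^3=204  117^4=102  117^5=51
  117^6=142  117^7=71  117^8=152  117^9=76  117^10=38  117^11=19
  117^12=126  117^13=63  117^14=148  117^15=74  117^16=37  117^17=135
  117^18=184  117^19=92  117^20=46  117^21=23  117^22=128  117^23=64
  117^24=32  117^25=16  117^26=8  117^27=4  117^28=2
So 117^28 ≡ 2 (mod 233), giving e = 28.

28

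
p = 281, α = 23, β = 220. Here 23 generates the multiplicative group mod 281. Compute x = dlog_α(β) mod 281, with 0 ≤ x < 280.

91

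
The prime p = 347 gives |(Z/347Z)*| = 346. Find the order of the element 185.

173

The order of 185 must divide p − 1 = 346 = 2 · 173.
Divisors: 1, 2, 173, 346.
Check each in increasing order: 185^1 ≡ 185;  185^2 ≡ 219;  185^173 ≡ 1.
Smallest exponent giving 1 is 173.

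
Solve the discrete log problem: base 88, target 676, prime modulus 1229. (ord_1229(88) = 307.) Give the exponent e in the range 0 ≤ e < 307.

206

Baby-step giant-step with m = ceil(sqrt(307)) = 18.
Baby table (88^j mod 1229 for j=0..17):
  0:1  1:88  2:370  3:606  4:481  5:542  6:994  7:213
  8:309  9:154  10:33  11:446  12:1149  13:334  14:1125  15:680
  16:848  17:884
Giant step factor: 88^(-18) ≡ 963 (mod 1229).
Scan 676·963^i mod 1229 for i = 0, 1, …:
  i=0: 676   i=1: 847   i=2: 834   i=3: 605
  i=4: 69   i=5: 81   i=6: 576   i=7: 409
  i=8: 587   i=9: 1170   i=10: 946   i=11: 309
Match at i=11, j=8: e = 11·18 + 8 = 206.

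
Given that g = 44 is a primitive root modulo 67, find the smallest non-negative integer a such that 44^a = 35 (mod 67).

Baby-step giant-step with m = ceil(sqrt(66)) = 9.
Baby table (44^j mod 67 for j=0..8):
  0:1  1:44  2:60  3:27  4:49  5:12  6:59  7:50
  8:56
Giant step factor: 44^(-9) ≡ 58 (mod 67).
Scan 35·58^i mod 67 for i = 0, 1, …:
  i=0: 35   i=1: 20   i=2: 21   i=3: 12
Match at i=3, j=5: a = 3·9 + 5 = 32.

32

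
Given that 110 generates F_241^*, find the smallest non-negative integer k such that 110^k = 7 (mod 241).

17

Baby-step giant-step with m = ceil(sqrt(240)) = 16.
Baby table (110^j mod 241 for j=0..15):
  0:1  1:110  2:50  3:198  4:90  5:19  6:162  7:227
  8:147  9:23  10:120  11:186  12:216  13:142  14:196  15:111
Giant step factor: 110^(-16) ≡ 119 (mod 241).
Scan 7·119^i mod 241 for i = 0, 1, …:
  i=0: 7   i=1: 110
Match at i=1, j=1: k = 1·16 + 1 = 17.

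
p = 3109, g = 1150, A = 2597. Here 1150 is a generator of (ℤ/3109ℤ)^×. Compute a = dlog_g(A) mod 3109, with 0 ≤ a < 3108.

Baby-step giant-step with m = ceil(sqrt(3108)) = 56.
Baby table (1150^j mod 3109 for j=0..55):
  0:1  1:1150  2:1175  3:1944  4:229  5:2194  6:1701  7:589
  8:2697  9:1877  10:904  11:1194  12:2031  13:791  14:1822  15:2943
  16:1858  17:817  18:632  19:2403  20:2658  21:553  22:1714  23:3103
  24:2427  25:2277  26:772  27:1735  28:2381  29:2230  30:2684  31:2472
  32:1174  33:794  34:2163  35:250  36:1472  37:1504  38:996  39:1288
  40:1316  41:2426  42:1127  43:2706  44:2900  45:2152  46:36  47:983
  48:1883  49:1586  50:2026  51:1259  52:2165  53:2550  54:713  55:2283
Giant step factor: 1150^(-56) ≡ 1191 (mod 3109).
Scan 2597·1191^i mod 3109 for i = 0, 1, …:
  i=0: 2597   i=1: 2681   i=2: 128   i=3: 107
  i=4: 3077   i=5: 2305   i=6: 8   i=7: 201
  i=8: 3107   i=9: 727     …   i=21: 2275
  i=22: 1586
Match at i=22, j=49: a = 22·56 + 49 = 1281.

1281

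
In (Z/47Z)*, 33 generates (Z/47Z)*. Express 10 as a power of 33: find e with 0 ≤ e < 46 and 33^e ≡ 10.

45

Baby-step giant-step with m = ceil(sqrt(46)) = 7.
Baby table (33^j mod 47 for j=0..6):
  0:1  1:33  2:8  3:29  4:17  5:44  6:42
Giant step factor: 33^(-7) ≡ 45 (mod 47).
Scan 10·45^i mod 47 for i = 0, 1, …:
  i=0: 10   i=1: 27   i=2: 40   i=3: 14
  i=4: 19   i=5: 9   i=6: 29
Match at i=6, j=3: e = 6·7 + 3 = 45.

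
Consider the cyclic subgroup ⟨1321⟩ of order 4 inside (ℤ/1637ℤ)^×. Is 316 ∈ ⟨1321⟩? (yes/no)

⟨1321⟩ has order 4; its elements mod 1637 are {1, 316, 1321, 1636}.
316 is in this set.

yes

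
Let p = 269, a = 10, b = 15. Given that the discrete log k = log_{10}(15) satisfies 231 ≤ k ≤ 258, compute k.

249

Compute 10^231 mod 269 = 98, then multiply by 10 repeatedly:
  10^231=98  10^232=173  10^233=116  10^234=84  10^235=33
  10^236=61  10^237=72  10^238=182  10^239=206  10^240=177
  10^241=156  10^242=215  10^243=267  10^244=249  10^245=69
  10^246=152  10^247=175  10^248=136  10^249=15
Found 15 at exponent 249.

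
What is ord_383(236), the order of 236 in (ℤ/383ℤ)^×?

382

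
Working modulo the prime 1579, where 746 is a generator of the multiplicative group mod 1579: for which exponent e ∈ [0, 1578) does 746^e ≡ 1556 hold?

335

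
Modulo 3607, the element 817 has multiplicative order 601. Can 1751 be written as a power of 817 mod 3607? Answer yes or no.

1751 ∈ ⟨817⟩ iff 1751^601 ≡ 1 (mod 3607), since |⟨817⟩| = 601.
1751^601 mod 3607 = 1.
Since 1 = 1, 1751 lies in the subgroup.

yes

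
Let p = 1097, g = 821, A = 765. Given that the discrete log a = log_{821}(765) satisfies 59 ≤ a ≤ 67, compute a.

61

Compute 821^59 mod 1097 = 608, then multiply by 821 repeatedly:
  821^59=608  821^60=33  821^61=765
Found 765 at exponent 61.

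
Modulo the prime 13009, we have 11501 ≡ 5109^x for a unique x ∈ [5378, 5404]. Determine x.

5387

Compute 5109^5378 mod 13009 = 8500, then multiply by 5109 repeatedly:
  5109^5378=8500  5109^5379=2458  5109^5380=4237  5109^5381=12866  5109^5382=10926
  5109^5383=12324  5109^5384=12765  5109^5385=2268  5109^5386=9202  5109^5387=11501
Found 11501 at exponent 5387.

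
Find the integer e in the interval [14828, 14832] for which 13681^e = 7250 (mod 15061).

Compute 13681^14828 mod 15061 = 9758, then multiply by 13681 repeatedly:
  13681^14828=9758  13681^14829=13555  13681^14830=14923  13681^14831=9708  13681^14832=7250
Found 7250 at exponent 14832.

14832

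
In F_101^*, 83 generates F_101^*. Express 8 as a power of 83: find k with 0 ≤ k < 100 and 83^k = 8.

27

Successive powers of 83 modulo 101:
  83^0=1  83^1=83  83^2=21  83^3=26  83^4=37  83^5=41
  83^6=70  83^7=53  83^8=56  83^9=2  83^10=65  83^11=42
  83^12=52  83^13=74  83^14=82  83^15=39  83^16=5  83^17=11
  83^18=4  83^19=29  83^20=84  83^21=3  83^22=47  83^23=63
  83^24=78  83^25=10  83^26=22  83^27=8
So 83^27 ≡ 8 (mod 101), giving k = 27.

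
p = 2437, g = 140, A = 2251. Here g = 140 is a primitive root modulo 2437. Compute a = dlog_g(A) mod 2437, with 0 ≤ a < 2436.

Baby-step giant-step with m = ceil(sqrt(2436)) = 50.
Baby table (140^j mod 2437 for j=0..49):
  0:1  1:140  2:104  3:2375  4:1068  5:863  6:1407  7:2020
  8:108  9:498  10:1484  11:615  12:805  13:598  14:862  15:1267
  16:1916  17:170  18:1867  19:621  20:1645  21:1222  22:490  23:364
  24:2220  25:1301  26:1802  27:1269  28:2196  29:378  30:1743  31:320
  32:934  33:1599  34:2093  35:580  36:779  37:1832  38:595  39:442
  40:955  41:2102  42:1840  43:1715  44:1274  45:459  46:898  47:1433
  48:786  49:375
Giant step factor: 140^(-50) ≡ 1236 (mod 2437).
Scan 2251·1236^i mod 2437 for i = 0, 1, …:
  i=0: 2251   i=1: 1619   i=2: 307   i=3: 1717
  i=4: 2022   i=5: 1267
Match at i=5, j=15: a = 5·50 + 15 = 265.

265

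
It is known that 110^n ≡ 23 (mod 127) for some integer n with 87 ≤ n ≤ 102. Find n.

101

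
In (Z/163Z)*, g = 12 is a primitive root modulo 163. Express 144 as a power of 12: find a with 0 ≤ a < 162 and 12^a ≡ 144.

Baby-step giant-step with m = ceil(sqrt(162)) = 13.
Baby table (12^j mod 163 for j=0..12):
  0:1  1:12  2:144  3:98  4:35  5:94  6:150  7:7
  8:84  9:30  10:34  11:82  12:6
Giant step factor: 12^(-13) ≡ 120 (mod 163).
Scan 144·120^i mod 163 for i = 0, 1, …:
  i=0: 144
Match at i=0, j=2: a = 0·13 + 2 = 2.

2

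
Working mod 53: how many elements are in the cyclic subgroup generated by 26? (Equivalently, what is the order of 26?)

52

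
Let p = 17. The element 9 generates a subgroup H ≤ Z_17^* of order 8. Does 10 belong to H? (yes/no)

no

10 ∈ ⟨9⟩ iff 10^8 ≡ 1 (mod 17), since |⟨9⟩| = 8.
10^8 mod 17 = 16.
Since 16 ≠ 1, 10 does not lie in the subgroup.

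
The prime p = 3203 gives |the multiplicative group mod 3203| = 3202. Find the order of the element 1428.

1601

The order of 1428 must divide p − 1 = 3202 = 2 · 1601.
Divisors: 1, 2, 1601, 3202.
Check each in increasing order: 1428^1 ≡ 1428;  1428^2 ≡ 2076;  1428^1601 ≡ 1.
Smallest exponent giving 1 is 1601.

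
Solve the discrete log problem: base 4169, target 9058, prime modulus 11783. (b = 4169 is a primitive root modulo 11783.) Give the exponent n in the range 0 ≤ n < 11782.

4444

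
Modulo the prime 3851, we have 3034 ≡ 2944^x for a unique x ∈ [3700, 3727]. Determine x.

3710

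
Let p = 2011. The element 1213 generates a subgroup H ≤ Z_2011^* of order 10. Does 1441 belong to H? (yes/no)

no

1441 ∈ ⟨1213⟩ iff 1441^10 ≡ 1 (mod 2011), since |⟨1213⟩| = 10.
1441^10 mod 2011 = 887.
Since 887 ≠ 1, 1441 does not lie in the subgroup.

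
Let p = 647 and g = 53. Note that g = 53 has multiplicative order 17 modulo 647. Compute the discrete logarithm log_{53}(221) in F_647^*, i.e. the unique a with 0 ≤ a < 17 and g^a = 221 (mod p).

2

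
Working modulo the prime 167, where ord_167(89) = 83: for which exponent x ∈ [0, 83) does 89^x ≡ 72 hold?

Successive powers of 89 modulo 167:
  89^0=1  89^1=89  89^2=72
So 89^2 ≡ 72 (mod 167), giving x = 2.

2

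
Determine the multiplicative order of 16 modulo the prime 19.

The order of 16 must divide p − 1 = 18 = 2 · 3^2.
Divisors: 1, 2, 3, 6, 9, 18.
Check each in increasing order: 16^1 ≡ 16;  16^2 ≡ 9;  16^3 ≡ 11;  16^6 ≡ 7;  16^9 ≡ 1.
Smallest exponent giving 1 is 9.

9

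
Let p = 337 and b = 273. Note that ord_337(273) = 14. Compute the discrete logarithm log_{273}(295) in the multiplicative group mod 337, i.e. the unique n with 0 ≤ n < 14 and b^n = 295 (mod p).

Successive powers of 273 modulo 337:
  273^0=1  273^1=273  273^2=52  273^3=42  273^4=8  273^5=162
  273^6=79  273^7=336  273^8=64  273^9=285  273^10=295
So 273^10 ≡ 295 (mod 337), giving n = 10.

10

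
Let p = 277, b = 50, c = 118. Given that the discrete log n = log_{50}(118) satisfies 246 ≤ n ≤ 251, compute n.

249

Compute 50^246 mod 277 = 13, then multiply by 50 repeatedly:
  50^246=13  50^247=96  50^248=91  50^249=118
Found 118 at exponent 249.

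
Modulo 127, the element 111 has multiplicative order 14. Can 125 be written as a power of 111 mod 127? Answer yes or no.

yes

⟨111⟩ has order 14; its elements mod 127 are {1, 2, 4, 8, 16, 32, 63, 64, 95, 111, 119, 123, 125, 126}.
125 is in this set.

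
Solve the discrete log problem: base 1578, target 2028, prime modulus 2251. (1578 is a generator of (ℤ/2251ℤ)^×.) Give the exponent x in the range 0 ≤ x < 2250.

355

Baby-step giant-step with m = ceil(sqrt(2250)) = 48.
Baby table (1578^j mod 2251 for j=0..47):
  0:1  1:1578  2:478  3:199  4:1133  5:580  6:1334  7:367
  8:619  9:2099  10:1001  11:1627  12:1266  13:1111  14:1880  15:2073
  16:491  17:454  18:594  19:916  20:306  21:1154  22:2204  23:117
  24:44  25:1902  26:773  27:2003  28:330  29:759  30:170  31:391
  32:224  33:65  34:1275  35:1807  36:1680  37:1613  38:1684  39:1172
  40:1345  41:1968  42:1375  43:2037  44:2209  45:1254  46:183  47:646
Giant step factor: 1578^(-48) ≡ 1615 (mod 2251).
Scan 2028·1615^i mod 2251 for i = 0, 1, …:
  i=0: 2028   i=1: 15   i=2: 1715   i=3: 995
  i=4: 1962   i=5: 1473   i=6: 1839   i=7: 916
Match at i=7, j=19: x = 7·48 + 19 = 355.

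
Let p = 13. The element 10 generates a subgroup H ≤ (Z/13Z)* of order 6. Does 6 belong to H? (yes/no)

6 ∈ ⟨10⟩ iff 6^6 ≡ 1 (mod 13), since |⟨10⟩| = 6.
6^6 mod 13 = 12.
Since 12 ≠ 1, 6 does not lie in the subgroup.

no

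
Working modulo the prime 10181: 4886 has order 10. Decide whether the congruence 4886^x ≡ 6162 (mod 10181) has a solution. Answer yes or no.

yes

⟨4886⟩ has order 10; its elements mod 10181 are {1, 1449, 2315, 4019, 4886, 5295, 6162, 7866, 8732, 10180}.
6162 is in this set.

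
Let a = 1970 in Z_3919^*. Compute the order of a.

3918

The order of 1970 must divide p − 1 = 3918 = 2 · 3 · 653.
Divisors: 1, 2, 3, 6, 653, 1306, 1959, 3918.
Check each in increasing order: 1970^1 ≡ 1970;  1970^2 ≡ 1090;  1970^3 ≡ 3607;  1970^6 ≡ 3288;  1970^653 ≡ 1170;  1970^1306 ≡ 1169;  1970^1959 ≡ 3918;  1970^3918 ≡ 1.
Smallest exponent giving 1 is 3918.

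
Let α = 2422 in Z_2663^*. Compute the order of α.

2662

The order of 2422 must divide p − 1 = 2662 = 2 · 11^3.
Divisors: 1, 2, 11, 22, 121, 242, 1331, 2662.
Check each in increasing order: 2422^1 ≡ 2422;  2422^2 ≡ 2158;  2422^11 ≡ 580;  2422^22 ≡ 862;  2422^121 ≡ 2626;  2422^242 ≡ 1369;  2422^1331 ≡ 2662;  2422^2662 ≡ 1.
Smallest exponent giving 1 is 2662.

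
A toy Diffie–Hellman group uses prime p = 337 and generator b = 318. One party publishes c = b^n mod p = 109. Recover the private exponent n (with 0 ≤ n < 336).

179

Baby-step giant-step with m = ceil(sqrt(336)) = 19.
Baby table (318^j mod 337 for j=0..18):
  0:1  1:318  2:24  3:218  4:239  5:177  6:7  7:204
  8:168  9:178  10:325  11:228  12:49  13:80  14:165  15:235
  16:253  17:248  18:6
Giant step factor: 318^(-19) ≡ 269 (mod 337).
Scan 109·269^i mod 337 for i = 0, 1, …:
  i=0: 109   i=1: 2   i=2: 201   i=3: 149
  i=4: 315   i=5: 148   i=6: 46   i=7: 242
  i=8: 57   i=9: 168
Match at i=9, j=8: n = 9·19 + 8 = 179.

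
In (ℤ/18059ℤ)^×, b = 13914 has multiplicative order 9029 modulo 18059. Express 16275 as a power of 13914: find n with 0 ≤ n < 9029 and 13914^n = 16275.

4065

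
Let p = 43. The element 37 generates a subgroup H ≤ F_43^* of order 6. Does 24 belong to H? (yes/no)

⟨37⟩ has order 6; its elements mod 43 are {1, 6, 7, 36, 37, 42}.
24 is not in this set.

no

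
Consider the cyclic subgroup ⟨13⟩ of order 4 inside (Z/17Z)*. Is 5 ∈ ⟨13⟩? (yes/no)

no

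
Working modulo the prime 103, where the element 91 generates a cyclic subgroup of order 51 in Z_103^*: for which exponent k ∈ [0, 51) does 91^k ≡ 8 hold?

42

Baby-step giant-step with m = ceil(sqrt(51)) = 8.
Baby table (91^j mod 103 for j=0..7):
  0:1  1:91  2:41  3:23  4:33  5:16  6:14  7:38
Giant step factor: 91^(-8) ≡ 7 (mod 103).
Scan 8·7^i mod 103 for i = 0, 1, …:
  i=0: 8   i=1: 56   i=2: 83   i=3: 66
  i=4: 50   i=5: 41
Match at i=5, j=2: k = 5·8 + 2 = 42.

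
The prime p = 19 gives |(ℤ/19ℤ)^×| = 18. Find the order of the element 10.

The order of 10 must divide p − 1 = 18 = 2 · 3^2.
Divisors: 1, 2, 3, 6, 9, 18.
Check each in increasing order: 10^1 ≡ 10;  10^2 ≡ 5;  10^3 ≡ 12;  10^6 ≡ 11;  10^9 ≡ 18;  10^18 ≡ 1.
Smallest exponent giving 1 is 18.

18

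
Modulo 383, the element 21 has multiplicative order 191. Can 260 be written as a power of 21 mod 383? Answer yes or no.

yes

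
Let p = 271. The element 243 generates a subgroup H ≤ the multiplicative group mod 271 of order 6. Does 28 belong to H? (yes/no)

28 ∈ ⟨243⟩ iff 28^6 ≡ 1 (mod 271), since |⟨243⟩| = 6.
28^6 mod 271 = 1.
Since 1 = 1, 28 lies in the subgroup.

yes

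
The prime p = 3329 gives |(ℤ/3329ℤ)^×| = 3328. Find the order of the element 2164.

The order of 2164 must divide p − 1 = 3328 = 2^8 · 13.
Divisors: 1, 2, 4, 8, 13, 16, 26, 32, 52, 64, 104, 128, 208, 256, 416, 832, 1664, 3328.
Check each in increasing order: 2164^1 ≡ 2164;  2164^2 ≡ 2322;  2164^4 ≡ 2033;  2164^8 ≡ 1800;  2164^13 ≡ 2954;  2164^16 ≡ 883;  2164^26 ≡ 807;  2164^32 ≡ 703;  2164^52 ≡ 2094;  2164^64 ≡ 1517;  2164^104 ≡ 543;  2164^128 ≡ 950;  2164^208 ≡ 1897;  2164^256 ≡ 341;  2164^416 ≡ 3289;  2164^832 ≡ 1600;  2164^1664 ≡ 3328;  2164^3328 ≡ 1.
Smallest exponent giving 1 is 3328.

3328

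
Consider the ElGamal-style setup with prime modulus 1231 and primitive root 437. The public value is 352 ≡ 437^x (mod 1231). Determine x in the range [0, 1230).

Baby-step giant-step with m = ceil(sqrt(1230)) = 36.
Baby table (437^j mod 1231 for j=0..35):
  0:1  1:437  2:164  3:270  4:1045  5:1195  6:271  7:251
  8:128  9:541  10:65  11:92  12:812  13:316  14:220  15:122
  16:381  17:312  18:934  19:697  20:532  21:1056  22:1078  23:844
  24:759  25:544  26:145  27:584  28:391  29:989  30:112  31:935
  32:1134  33:696  34:95  35:892
Giant step factor: 437^(-36) ≡ 745 (mod 1231).
Scan 352·745^i mod 1231 for i = 0, 1, …:
  i=0: 352   i=1: 37   i=2: 483   i=3: 383
  i=4: 974   i=5: 571   i=6: 700   i=7: 787
  i=8: 359   i=9: 328     …   i=27: 707
  i=28: 1078
Match at i=28, j=22: x = 28·36 + 22 = 1030.

1030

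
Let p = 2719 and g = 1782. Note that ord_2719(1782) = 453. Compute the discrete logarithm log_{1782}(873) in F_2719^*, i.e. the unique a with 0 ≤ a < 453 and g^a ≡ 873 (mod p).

113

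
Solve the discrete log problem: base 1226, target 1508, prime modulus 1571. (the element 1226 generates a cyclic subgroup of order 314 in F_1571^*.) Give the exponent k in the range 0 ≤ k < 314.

237

Baby-step giant-step with m = ceil(sqrt(314)) = 18.
Baby table (1226^j mod 1571 for j=0..17):
  0:1  1:1226  2:1200  3:744  4:964  5:472  6:544  7:840
  8:835  9:989  10:1273  11:695  12:588  13:1370  14:221  15:734
  16:1272  17:1040
Giant step factor: 1226^(-18) ≡ 1322 (mod 1571).
Scan 1508·1322^i mod 1571 for i = 0, 1, …:
  i=0: 1508   i=1: 1548   i=2: 1014   i=3: 445
  i=4: 736   i=5: 543   i=6: 1470   i=7: 13
  i=8: 1476   i=9: 90   i=10: 1155   i=11: 1469
  i=12: 262   i=13: 744
Match at i=13, j=3: k = 13·18 + 3 = 237.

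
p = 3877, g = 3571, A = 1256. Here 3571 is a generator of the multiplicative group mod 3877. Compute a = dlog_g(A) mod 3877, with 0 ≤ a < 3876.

2337

Baby-step giant-step with m = ceil(sqrt(3876)) = 63.
Baby table (3571^j mod 3877 for j=0..62):
  0:1  1:3571  2:588  3:2291  4:691  5:1789  6:3100  7:1265
  8:610  9:3313  10:1996  11:1790  12:2794  13:1853  14:2901  15:127
  16:3785  17:1013  18:182  19:2463  20:2337  21:2123  22:1698  23:3807
  24:2035  25:1487  26:2464  27:2031  28:2711  29:112  30:621  31:3824
  32:710  33:3729  34:2641  35:2147  36:2108  37:2411  38:2741  39:2563
  40:2753  41:2768  42:2055  43:3121  44:2593  45:1327  46:1023  47:999
  48:589  49:1985  50:1279  51:203  52:3791  53:3054  54:3710  55:701
  56:2606  57:1226  58:913  59:3643  60:1818  61:1980  62:2809
Giant step factor: 3571^(-63) ≡ 772 (mod 3877).
Scan 1256·772^i mod 3877 for i = 0, 1, …:
  i=0: 1256   i=1: 382   i=2: 252   i=3: 694
  i=4: 742   i=5: 2905   i=6: 1754   i=7: 1015
  i=8: 426   i=9: 3204     …   i=36: 2053
  i=37: 3100
Match at i=37, j=6: a = 37·63 + 6 = 2337.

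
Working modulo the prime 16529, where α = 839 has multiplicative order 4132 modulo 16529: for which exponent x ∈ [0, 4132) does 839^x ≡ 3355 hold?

Baby-step giant-step with m = ceil(sqrt(4132)) = 65.
Baby table (839^j mod 16529 for j=0..64):
  0:1  1:839  2:9703  3:8549  4:15554  5:8425  6:10692  7:11870
  8:8472  9:538  10:5099  11:13579  12:4300  13:4378  14:3704  15:204
  16:5866  17:12461  18:8451  19:15977  20:16213  21:15869  22:8246  23:9272
  24:10578  25:15398  26:9773  27:1163  28:546  29:11811  30:8558  31:6576
  32:13107  33:4988  34:3095  35:1652  36:14121  37:12755  38:7182  39:9142
  40:682  41:10212  42:5846  43:12210  44:12739  45:10287  46:2655  47:12659
  48:9283  49:3278  50:6428  51:4638  52:6967  53:10576  54:13720  55:6896
  56:594  57:2496  58:11490  59:3703  60:15894  61:12692  62:3912  63:9426
  64:7552
Giant step factor: 839^(-65) ≡ 6320 (mod 16529).
Scan 3355·6320^i mod 16529 for i = 0, 1, …:
  i=0: 3355   i=1: 13422   i=2: 212   i=3: 991
  i=4: 15158   i=5: 13005   i=6: 9412   i=7: 12498
  i=8: 11798   i=9: 1041     …   i=29: 6148
  i=30: 12210
Match at i=30, j=43: x = 30·65 + 43 = 1993.

1993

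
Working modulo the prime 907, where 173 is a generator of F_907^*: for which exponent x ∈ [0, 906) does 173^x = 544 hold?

416

Baby-step giant-step with m = ceil(sqrt(906)) = 31.
Baby table (173^j mod 907 for j=0..30):
  0:1  1:173  2:905  3:561  4:4  5:692  6:899  7:430
  8:16  9:47  10:875  11:813  12:64  13:188  14:779  15:531
  16:256  17:752  18:395  19:310  20:117  21:287  22:673  23:333
  24:468  25:241  26:878  27:425  28:58  29:57  30:791
Giant step factor: 173^(-31) ≡ 724 (mod 907).
Scan 544·724^i mod 907 for i = 0, 1, …:
  i=0: 544   i=1: 218   i=2: 14   i=3: 159
  i=4: 834   i=5: 661   i=6: 575   i=7: 894
  i=8: 565   i=9: 3   i=10: 358   i=11: 697
  i=12: 336   i=13: 188
Match at i=13, j=13: x = 13·31 + 13 = 416.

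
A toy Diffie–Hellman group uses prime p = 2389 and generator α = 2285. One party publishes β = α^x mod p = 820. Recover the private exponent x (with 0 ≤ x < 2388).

Baby-step giant-step with m = ceil(sqrt(2388)) = 49.
Baby table (2285^j mod 2389 for j=0..48):
  0:1  1:2285  2:1260  3:355  4:1304  5:557  6:1797  7:1843
  8:1837  9:72  10:2068  11:2327  12:1670  13:717  14:1880  15:378
  16:1301  17:869  18:406  19:778  20:314  21:790  22:1455  23:1576
  24:937  25:501  26:454  27:564  28:1069  29:1107  30:1933  31:2033
  32:1189  33:572  34:237  35:1631  36:2384  37:520  38:867  39:614
  40:647  41:1993  42:571  43:341  44:371  45:2029  46:1605  47:310
  48:1206
Giant step factor: 2285^(-49) ≡ 1592 (mod 2389).
Scan 820·1592^i mod 2389 for i = 0, 1, …:
  i=0: 820   i=1: 1046   i=2: 99   i=3: 2323
  i=4: 44   i=5: 767   i=6: 285   i=7: 2199
  i=8: 923   i=9: 181     …   i=17: 2281
  i=18: 72
Match at i=18, j=9: x = 18·49 + 9 = 891.

891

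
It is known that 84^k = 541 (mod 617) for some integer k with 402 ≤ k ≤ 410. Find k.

410

Compute 84^402 mod 617 = 388, then multiply by 84 repeatedly:
  84^402=388  84^403=508  84^404=99  84^405=295  84^406=100
  84^407=379  84^408=369  84^409=146  84^410=541
Found 541 at exponent 410.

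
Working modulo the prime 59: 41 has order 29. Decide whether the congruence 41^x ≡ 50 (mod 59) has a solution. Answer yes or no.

50 ∈ ⟨41⟩ iff 50^29 ≡ 1 (mod 59), since |⟨41⟩| = 29.
50^29 mod 59 = 58.
Since 58 ≠ 1, 50 does not lie in the subgroup.

no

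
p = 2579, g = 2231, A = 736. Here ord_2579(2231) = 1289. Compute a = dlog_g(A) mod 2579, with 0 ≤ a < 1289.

Baby-step giant-step with m = ceil(sqrt(1289)) = 36.
Baby table (2231^j mod 2579 for j=0..35):
  0:1  1:2231  2:2470  3:1826  4:1565  5:2128  6:2208  7:158
  8:1754  9:831  10:2239  11:2265  12:954  13:699  14:1753  15:1179
  16:2348  17:439  18:1968  19:1150  20:2124  21:1021  22:594  23:2187
  24:2308  25:1464  26:1170  27:322  28:1420  29:1008  30:2539  31:1025
  32:1781  33:1751  34:1875  35:2566
Giant step factor: 2231^(-36) ≡ 240 (mod 2579).
Scan 736·240^i mod 2579 for i = 0, 1, …:
  i=0: 736   i=1: 1268   i=2: 2577   i=3: 2099
  i=4: 855   i=5: 1459   i=6: 1995   i=7: 1685
  i=8: 2076   i=9: 493   i=10: 2265
Match at i=10, j=11: a = 10·36 + 11 = 371.

371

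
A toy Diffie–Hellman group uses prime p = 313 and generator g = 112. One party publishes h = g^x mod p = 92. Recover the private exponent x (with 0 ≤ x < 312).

77

Baby-step giant-step with m = ceil(sqrt(312)) = 18.
Baby table (112^j mod 313 for j=0..17):
  0:1  1:112  2:24  3:184  4:263  5:34  6:52  7:190
  8:309  9:178  10:217  11:203  12:200  13:177  14:105  15:179
  16:16  17:227
Giant step factor: 112^(-18) ≡ 97 (mod 313).
Scan 92·97^i mod 313 for i = 0, 1, …:
  i=0: 92   i=1: 160   i=2: 183   i=3: 223
  i=4: 34
Match at i=4, j=5: x = 4·18 + 5 = 77.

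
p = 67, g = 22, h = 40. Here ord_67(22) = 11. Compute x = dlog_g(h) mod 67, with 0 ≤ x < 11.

8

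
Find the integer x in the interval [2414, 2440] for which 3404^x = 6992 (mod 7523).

Compute 3404^2414 mod 7523 = 1222, then multiply by 3404 repeatedly:
  3404^2414=1222  3404^2415=6992
Found 6992 at exponent 2415.

2415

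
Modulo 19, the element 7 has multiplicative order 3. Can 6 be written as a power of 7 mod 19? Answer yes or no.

no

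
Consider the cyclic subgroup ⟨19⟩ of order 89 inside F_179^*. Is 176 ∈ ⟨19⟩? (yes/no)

176 ∈ ⟨19⟩ iff 176^89 ≡ 1 (mod 179), since |⟨19⟩| = 89.
176^89 mod 179 = 178.
Since 178 ≠ 1, 176 does not lie in the subgroup.

no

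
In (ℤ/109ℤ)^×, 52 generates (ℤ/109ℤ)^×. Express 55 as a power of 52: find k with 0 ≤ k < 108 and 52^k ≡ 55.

51

Baby-step giant-step with m = ceil(sqrt(108)) = 11.
Baby table (52^j mod 109 for j=0..10):
  0:1  1:52  2:88  3:107  4:5  5:42  6:4  7:99
  8:25  9:101  10:20
Giant step factor: 52^(-11) ≡ 85 (mod 109).
Scan 55·85^i mod 109 for i = 0, 1, …:
  i=0: 55   i=1: 97   i=2: 70   i=3: 64
  i=4: 99
Match at i=4, j=7: k = 4·11 + 7 = 51.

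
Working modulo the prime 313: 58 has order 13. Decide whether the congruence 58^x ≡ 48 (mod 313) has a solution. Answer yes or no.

48 ∈ ⟨58⟩ iff 48^13 ≡ 1 (mod 313), since |⟨58⟩| = 13.
48^13 mod 313 = 1.
Since 1 = 1, 48 lies in the subgroup.

yes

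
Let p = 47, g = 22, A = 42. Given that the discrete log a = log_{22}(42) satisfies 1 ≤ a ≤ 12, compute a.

Compute 22^1 mod 47 = 22, then multiply by 22 repeatedly:
  22^1=22  22^2=14  22^3=26  22^4=8  22^5=35
  22^6=18  22^7=20  22^8=17  22^9=45  22^10=3
  22^11=19  22^12=42
Found 42 at exponent 12.

12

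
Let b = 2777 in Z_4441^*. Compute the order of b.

1480

The order of 2777 must divide p − 1 = 4440 = 2^3 · 3 · 5 · 37.
Divisors: 1, 2, 3, 4, 5, 6, 8, 10, 12, 15, 20, 24, 30, 37, 40, 60, 74, 111, 120, 148, 185, 222, 296, 370, 444, 555, 740, 888, 1110, 1480, 2220, 4440.
Check each in increasing order: 2777^1 ≡ 2777;  2777^2 ≡ 2153;  2777^3 ≡ 1295;  2777^4 ≡ 3446;  2777^5 ≡ 3628;  2777^6 ≡ 2768;  2777^8 ≡ 4123;  2777^10 ≡ 3701;  2777^12 ≡ 1099;  2777^15 ≡ 2085;  2777^20 ≡ 1357;  2777^24 ≡ 4290;  2777^30 ≡ 3927;  2777^37 ≡ 2197;  2777^40 ≡ 2875;  2777^60 ≡ 2177;  2777^74 ≡ 3883;  2777^111 ≡ 4231;  2777^120 ≡ 782;  2777^148 ≡ 494;  2777^185 ≡ 1714;  2777^222 ≡ 4131;  2777^296 ≡ 4222;  2777^370 ≡ 2295;  2777^444 ≡ 2839;  2777^555 ≡ 3345;  2777^740 ≡ 4440;  2777^888 ≡ 3947;  2777^1110 ≡ 2146;  2777^1480 ≡ 1.
Smallest exponent giving 1 is 1480.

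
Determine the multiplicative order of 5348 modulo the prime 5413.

902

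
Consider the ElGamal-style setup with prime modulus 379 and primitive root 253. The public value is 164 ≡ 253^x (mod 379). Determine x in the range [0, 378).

212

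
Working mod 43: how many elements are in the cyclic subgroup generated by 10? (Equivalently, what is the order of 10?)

21

The order of 10 must divide p − 1 = 42 = 2 · 3 · 7.
Divisors: 1, 2, 3, 6, 7, 14, 21, 42.
Check each in increasing order: 10^1 ≡ 10;  10^2 ≡ 14;  10^3 ≡ 11;  10^6 ≡ 35;  10^7 ≡ 6;  10^14 ≡ 36;  10^21 ≡ 1.
Smallest exponent giving 1 is 21.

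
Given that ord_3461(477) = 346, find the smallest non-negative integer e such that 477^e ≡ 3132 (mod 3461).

80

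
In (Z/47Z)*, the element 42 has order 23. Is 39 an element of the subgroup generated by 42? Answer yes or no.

no

39 ∈ ⟨42⟩ iff 39^23 ≡ 1 (mod 47), since |⟨42⟩| = 23.
39^23 mod 47 = 46.
Since 46 ≠ 1, 39 does not lie in the subgroup.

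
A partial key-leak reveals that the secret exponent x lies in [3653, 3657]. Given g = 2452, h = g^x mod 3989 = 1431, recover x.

Compute 2452^3653 mod 3989 = 3453, then multiply by 2452 repeatedly:
  2452^3653=3453  2452^3654=2098  2452^3655=2475  2452^3656=1431
Found 1431 at exponent 3656.

3656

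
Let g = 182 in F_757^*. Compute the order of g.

The order of 182 must divide p − 1 = 756 = 2^2 · 3^3 · 7.
Divisors: 1, 2, 3, 4, 6, 7, 9, 12, 14, 18, 21, 27, 28, 36, 42, 54, 63, 84, 108, 126, 189, 252, 378, 756.
Check each in increasing order: 182^1 ≡ 182;  182^2 ≡ 573;  182^3 ≡ 577;  182^4 ≡ 548;  182^6 ≡ 606;  182^7 ≡ 527;  182^9 ≡ 685;  182^12 ≡ 91;  182^14 ≡ 667;  182^18 ≡ 642;  182^21 ≡ 261;  182^27 ≡ 710;  182^28 ≡ 530;  182^36 ≡ 356;  182^42 ≡ 748;  182^54 ≡ 695;  182^63 ≡ 679;  182^84 ≡ 81;  182^108 ≡ 59;  182^126 ≡ 28;  182^189 ≡ 87;  182^252 ≡ 27;  182^378 ≡ 756;  182^756 ≡ 1.
Smallest exponent giving 1 is 756.

756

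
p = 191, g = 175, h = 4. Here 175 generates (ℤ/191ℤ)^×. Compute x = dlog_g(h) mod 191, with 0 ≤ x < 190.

48

Baby-step giant-step with m = ceil(sqrt(190)) = 14.
Baby table (175^j mod 191 for j=0..13):
  0:1  1:175  2:65  3:106  4:23  5:14  6:158  7:146
  8:147  9:131  10:5  11:111  12:134  13:148
Giant step factor: 175^(-14) ≡ 98 (mod 191).
Scan 4·98^i mod 191 for i = 0, 1, …:
  i=0: 4   i=1: 10   i=2: 25   i=3: 158
Match at i=3, j=6: x = 3·14 + 6 = 48.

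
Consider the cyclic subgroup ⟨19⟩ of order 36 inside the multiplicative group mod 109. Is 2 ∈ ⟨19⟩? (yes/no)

yes

2 ∈ ⟨19⟩ iff 2^36 ≡ 1 (mod 109), since |⟨19⟩| = 36.
2^36 mod 109 = 1.
Since 1 = 1, 2 lies in the subgroup.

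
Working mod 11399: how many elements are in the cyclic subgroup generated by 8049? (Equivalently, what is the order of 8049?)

The order of 8049 must divide p − 1 = 11398 = 2 · 41 · 139.
Divisors: 1, 2, 41, 82, 139, 278, 5699, 11398.
Check each in increasing order: 8049^1 ≡ 8049;  8049^2 ≡ 5884;  8049^41 ≡ 7890;  8049^82 ≡ 2161;  8049^139 ≡ 5957;  8049^278 ≡ 762;  8049^5699 ≡ 1.
Smallest exponent giving 1 is 5699.

5699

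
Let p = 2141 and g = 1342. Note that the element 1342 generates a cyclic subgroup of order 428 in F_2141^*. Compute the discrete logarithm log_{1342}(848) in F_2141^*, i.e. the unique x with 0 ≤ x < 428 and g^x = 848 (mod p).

Baby-step giant-step with m = ceil(sqrt(428)) = 21.
Baby table (1342^j mod 2141 for j=0..20):
  0:1  1:1342  2:383  3:146  4:1101  5:252  6:2047  7:171
  8:395  9:1263  10:1415  11:2004  12:272  13:1054  14:1408  15:1174
  16:1873  17:32  18:124  19:1551  20:390
Giant step factor: 1342^(-21) ≡ 691 (mod 2141).
Scan 848·691^i mod 2141 for i = 0, 1, …:
  i=0: 848   i=1: 1475   i=2: 109   i=3: 384
  i=4: 2001   i=5: 1746   i=6: 1103   i=7: 2118
  i=8: 1235   i=9: 1267     …   i=14: 2129
  i=15: 272
Match at i=15, j=12: x = 15·21 + 12 = 327.

327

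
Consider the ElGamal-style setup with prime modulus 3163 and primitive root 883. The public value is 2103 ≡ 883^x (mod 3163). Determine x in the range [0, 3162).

904

Baby-step giant-step with m = ceil(sqrt(3162)) = 57.
Baby table (883^j mod 3163 for j=0..56):
  0:1  1:883  2:1591  3:481  4:881  5:2988  6:462  7:3082
  8:1226  9:812  10:2158  11:1388  12:1523  13:534  14:235  15:1910
  16:651  17:2330  18:1440  19:3157  20:1028  21:3106  22:277  23:1040
  24:1050  25:391  26:486  27:2133  28:1454  29:2867  30:1161  31:351
  32:3122  33:1753  34:1192  35:2420  36:1835  37:849  38:36  39:158
  40:342  41:1501  42:86  43:26  44:817  45:247  46:3017  47:765
  48:1776  49:2523  50:1057  51:246  52:2134  53:2337  54:1295  55:1642
  56:1232
Giant step factor: 883^(-57) ≡ 1684 (mod 3163).
Scan 2103·1684^i mod 3163 for i = 0, 1, …:
  i=0: 2103   i=1: 2055   i=2: 298   i=3: 2078
  i=4: 1074   i=5: 2543   i=6: 2873   i=7: 1905
  i=8: 738   i=9: 2896     …   i=14: 2231
  i=15: 2523
Match at i=15, j=49: x = 15·57 + 49 = 904.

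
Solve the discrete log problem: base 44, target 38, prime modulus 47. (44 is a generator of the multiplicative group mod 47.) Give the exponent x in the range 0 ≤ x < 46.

25

Baby-step giant-step with m = ceil(sqrt(46)) = 7.
Baby table (44^j mod 47 for j=0..6):
  0:1  1:44  2:9  3:20  4:34  5:39  6:24
Giant step factor: 44^(-7) ≡ 15 (mod 47).
Scan 38·15^i mod 47 for i = 0, 1, …:
  i=0: 38   i=1: 6   i=2: 43   i=3: 34
Match at i=3, j=4: x = 3·7 + 4 = 25.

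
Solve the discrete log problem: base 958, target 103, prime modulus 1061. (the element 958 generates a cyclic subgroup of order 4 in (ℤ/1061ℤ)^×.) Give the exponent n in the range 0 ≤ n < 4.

3

Successive powers of 958 modulo 1061:
  958^0=1  958^1=958  958^2=1060  958^3=103
So 958^3 ≡ 103 (mod 1061), giving n = 3.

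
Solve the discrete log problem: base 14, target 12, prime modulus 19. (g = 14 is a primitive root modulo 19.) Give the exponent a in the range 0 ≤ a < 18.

Successive powers of 14 modulo 19:
  14^0=1  14^1=14  14^2=6  14^3=8  14^4=17  14^5=10
  14^6=7  14^7=3  14^8=4  14^9=18  14^10=5  14^11=13
  14^12=11  14^13=2  14^14=9  14^15=12
So 14^15 ≡ 12 (mod 19), giving a = 15.

15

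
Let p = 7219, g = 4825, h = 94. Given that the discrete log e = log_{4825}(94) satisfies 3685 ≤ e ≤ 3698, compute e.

3698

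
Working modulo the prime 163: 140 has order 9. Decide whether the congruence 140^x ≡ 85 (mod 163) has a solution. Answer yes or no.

yes

⟨140⟩ has order 9; its elements mod 163 are {1, 38, 40, 53, 58, 85, 104, 133, 140}.
85 is in this set.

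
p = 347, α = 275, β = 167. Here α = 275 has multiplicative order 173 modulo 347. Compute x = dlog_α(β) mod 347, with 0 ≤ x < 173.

127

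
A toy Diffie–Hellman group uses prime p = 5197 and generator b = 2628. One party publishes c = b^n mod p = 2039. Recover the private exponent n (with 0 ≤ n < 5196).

2801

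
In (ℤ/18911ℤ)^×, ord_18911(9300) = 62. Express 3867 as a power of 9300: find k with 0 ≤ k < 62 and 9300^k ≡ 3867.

50

Baby-step giant-step with m = ceil(sqrt(62)) = 8.
Baby table (9300^j mod 18911 for j=0..7):
  0:1  1:9300  2:9997  3:5624  4:14285  5:725  6:10184  7:4912
Giant step factor: 9300^(-8) ≡ 1064 (mod 18911).
Scan 3867·1064^i mod 18911 for i = 0, 1, …:
  i=0: 3867   i=1: 10801   i=2: 13287   i=3: 10851
  i=4: 9754   i=5: 15028   i=6: 9997
Match at i=6, j=2: k = 6·8 + 2 = 50.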